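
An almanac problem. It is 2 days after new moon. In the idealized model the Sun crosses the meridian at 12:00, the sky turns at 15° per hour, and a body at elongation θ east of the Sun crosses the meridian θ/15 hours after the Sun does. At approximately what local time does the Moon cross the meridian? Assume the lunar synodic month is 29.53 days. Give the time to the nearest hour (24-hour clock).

14:00

Elongation θ = 360° × 2/29.53 ≈ 24.4°.
At 15° of sky rotation per hour, 24.4° corresponds to a 1.63 h lag.
12:00 + 1.63 h ≈ 13:38 → 14:00 to the nearest hour.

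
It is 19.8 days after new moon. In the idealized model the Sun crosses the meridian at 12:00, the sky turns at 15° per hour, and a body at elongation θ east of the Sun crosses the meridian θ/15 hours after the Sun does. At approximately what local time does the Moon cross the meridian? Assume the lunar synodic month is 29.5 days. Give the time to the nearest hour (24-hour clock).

Phase angle: θ = 360°·(19.8 d)/(29.5 d) = 241.6°.
Delay after the Sun = 241.6° / (15°/h) ≈ 16.11 h.
12:00 + 16.11 h ≈ 04:07 → 04:00 to the nearest hour.

04:00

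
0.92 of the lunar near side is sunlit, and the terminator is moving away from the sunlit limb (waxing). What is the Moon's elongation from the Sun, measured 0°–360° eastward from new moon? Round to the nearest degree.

Invert f = (1 − cos θ)/2 to get cos θ = 1 − 2(0.92) = -0.840, hence θ₀ = arccos -0.840 = 147.1°.
The Moon is waxing (0°–180°), so θ = 147.1° directly.

147°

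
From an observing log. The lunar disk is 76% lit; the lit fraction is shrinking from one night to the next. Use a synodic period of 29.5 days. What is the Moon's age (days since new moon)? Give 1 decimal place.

cos θ = 1 − 2f = -0.520, giving a principal value of 121.3°.
Since the Moon is past full (waning), take the reflex angle: θ = 360° − 121.3° = 238.7°.
At 360°/29.5 d per day, 238.7° corresponds to 19.56 days.

19.6 days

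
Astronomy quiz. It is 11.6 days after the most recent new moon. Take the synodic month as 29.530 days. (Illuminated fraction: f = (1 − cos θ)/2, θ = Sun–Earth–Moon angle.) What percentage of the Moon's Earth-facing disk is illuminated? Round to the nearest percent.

The Moon has covered 11.6/29.530 of its cycle, so θ ≈ 360° × 11.6/29.530 = 141.4°.
Illuminated fraction = (1 − cos 141.4°)/2 = (1 − (-0.782))/2 ≈ 0.891, so 89%.

89%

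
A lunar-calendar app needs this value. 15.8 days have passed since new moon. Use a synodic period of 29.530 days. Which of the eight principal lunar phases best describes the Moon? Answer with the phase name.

θ ≈ 360° × 15.8/29.530 = 193°, which falls in the full moon sector.

full moon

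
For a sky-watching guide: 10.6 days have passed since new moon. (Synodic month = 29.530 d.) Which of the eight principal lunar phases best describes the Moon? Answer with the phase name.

waxing gibbous

At 10.6/29.530 of the cycle, θ ≈ 129° — the waxing gibbous range.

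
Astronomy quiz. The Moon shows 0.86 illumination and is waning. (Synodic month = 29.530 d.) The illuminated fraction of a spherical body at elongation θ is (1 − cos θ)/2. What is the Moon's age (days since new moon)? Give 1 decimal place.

cos θ = 1 − 2f = -0.720, giving a principal value of 136.1°.
Waning ⇒ past full, so θ = 360° − 136.1° = 223.9°.
That fraction of the synodic month is 223.9/360 × 29.530 d ≈ 18.37 d.

18.4 days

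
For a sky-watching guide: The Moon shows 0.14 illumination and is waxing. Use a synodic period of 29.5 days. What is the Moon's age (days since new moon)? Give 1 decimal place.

From f = (1 − cos θ)/2: cos θ = 1 − 2×0.14 = 0.720; arccos → 43.9°.
The Moon is waxing (0°–180°), so θ = 43.9° directly.
At 360°/29.5 d per day, 43.9° corresponds to 3.60 days.

3.6 days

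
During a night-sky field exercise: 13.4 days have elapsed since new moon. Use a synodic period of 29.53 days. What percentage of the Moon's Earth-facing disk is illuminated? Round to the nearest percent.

Phase angle: θ = 360°·(13.4 d)/(29.53 d) = 163.4°.
With cos θ = (-0.958), the lit fraction is (1 − (-0.958))/2 ≈ 0.979, so 98%.

98%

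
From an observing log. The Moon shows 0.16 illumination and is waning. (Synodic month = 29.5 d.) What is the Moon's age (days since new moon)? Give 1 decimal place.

25.6 days

From f = (1 − cos θ)/2: cos θ = 1 − 2×0.16 = 0.680; arccos → 47.2°.
Since the Moon is past full (waning), take the reflex angle: θ = 360° − 47.2° = 312.8°.
At 360°/29.5 d per day, 312.8° corresponds to 25.64 days.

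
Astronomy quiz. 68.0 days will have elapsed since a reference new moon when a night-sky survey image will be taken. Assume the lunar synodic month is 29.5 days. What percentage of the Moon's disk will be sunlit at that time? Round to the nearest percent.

67%

Reduce mod P: 68.0 − 2×29.5 = 9.00 d into the current lunation.
Phase angle: θ = 360°·(9.00 d)/(29.5 d) = 109.8°.
Illuminated fraction = (1 − cos 109.8°)/2 = (1 − (-0.339))/2 ≈ 0.670, so 67%.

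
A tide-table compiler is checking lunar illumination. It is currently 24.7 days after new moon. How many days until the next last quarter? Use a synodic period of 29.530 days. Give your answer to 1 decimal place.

27.0 days

Last quarter occurs at elongation 270°, i.e. at age 29.530 × 270/360 = 22.148 d.
This lunation's last quarter (22.148 d) has passed, so add one period: 51.678 − 24.7 = 26.978 days.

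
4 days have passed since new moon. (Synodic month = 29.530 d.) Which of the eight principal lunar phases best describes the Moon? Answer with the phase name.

waxing crescent

At 4/29.530 of the cycle, θ ≈ 49° — the waxing crescent range.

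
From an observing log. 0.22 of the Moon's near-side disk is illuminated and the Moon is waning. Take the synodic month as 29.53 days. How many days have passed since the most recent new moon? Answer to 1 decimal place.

From f = (1 − cos θ)/2: cos θ = 1 − 2×0.22 = 0.560; arccos → 55.9°.
A waning Moon lies in 180°–360°, so θ = 360° − 55.9° = 304.1°.
That fraction of the synodic month is 304.1/360 × 29.53 d ≈ 24.94 d.

24.9 days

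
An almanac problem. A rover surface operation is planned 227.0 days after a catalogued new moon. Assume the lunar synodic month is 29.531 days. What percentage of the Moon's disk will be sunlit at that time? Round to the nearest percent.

69%

227.0/29.531 = 7.687 lunations, so 7 complete cycles and 20.28 d into the next.
Phase angle: θ = 360°·(20.28 d)/(29.531 d) = 247.3°.
Illuminated fraction = (1 − cos 247.3°)/2 = (1 − (-0.387))/2 ≈ 0.693, so 69%.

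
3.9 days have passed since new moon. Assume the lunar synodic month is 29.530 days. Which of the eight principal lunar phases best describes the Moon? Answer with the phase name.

waxing crescent

At 3.9/29.530 of the cycle, θ ≈ 48° — the waxing crescent range.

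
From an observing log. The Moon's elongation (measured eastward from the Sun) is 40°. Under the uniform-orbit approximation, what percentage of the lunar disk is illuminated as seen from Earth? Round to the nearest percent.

f = (1 − cos 40°)/2 = (1 − 0.766)/2 ≈ 0.117, i.e. 12%.

12%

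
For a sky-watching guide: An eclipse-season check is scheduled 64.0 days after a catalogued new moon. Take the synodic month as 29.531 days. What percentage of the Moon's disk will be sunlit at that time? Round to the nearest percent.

Reduce mod P: 64.0 − 2×29.531 = 4.94 d into the current lunation.
Elongation θ = 360° × 4.94/29.531 ≈ 60.2°.
cos 60.2° = 0.497, so f = (1 − 0.497)/2 = 0.251, so 25%.

25%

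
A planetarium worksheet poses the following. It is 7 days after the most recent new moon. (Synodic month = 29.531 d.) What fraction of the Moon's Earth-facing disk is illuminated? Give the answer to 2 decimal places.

Elongation θ = 360° × 7/29.531 ≈ 85.3°.
Illuminated fraction = (1 − cos 85.3°)/2 = (1 − 0.081)/2 ≈ 0.459.

0.46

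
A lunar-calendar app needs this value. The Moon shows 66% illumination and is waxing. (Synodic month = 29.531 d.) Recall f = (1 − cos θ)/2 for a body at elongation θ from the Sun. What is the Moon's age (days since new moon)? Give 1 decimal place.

8.9 days

cos θ = 1 − 2f = -0.320, giving a principal value of 108.7°.
Before full moon the principal value applies: θ = 108.7°.
Age = 29.531 × 108.7°/360° ≈ 8.91 days.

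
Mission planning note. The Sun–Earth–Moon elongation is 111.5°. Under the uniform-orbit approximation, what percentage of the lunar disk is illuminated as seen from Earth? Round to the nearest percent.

68%

f = (1 − cos 111.5°)/2 = (1 − (-0.367))/2 ≈ 0.683, i.e. 68%.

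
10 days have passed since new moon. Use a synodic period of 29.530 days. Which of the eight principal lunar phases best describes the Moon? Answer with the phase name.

waxing gibbous

θ ≈ 360° × 10/29.530 = 122°, which falls in the waxing gibbous sector.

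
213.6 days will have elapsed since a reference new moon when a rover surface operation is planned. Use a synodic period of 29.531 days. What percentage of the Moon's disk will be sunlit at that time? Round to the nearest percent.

45%

213.6 d spans 7 complete synodic months (7 × 29.531 = 206.72 d) plus 6.88 d.
Phase angle: θ = 360°·(6.88 d)/(29.531 d) = 83.9°.
Illuminated fraction = (1 − cos 83.9°)/2 = (1 − 0.106)/2 ≈ 0.447, so 45%.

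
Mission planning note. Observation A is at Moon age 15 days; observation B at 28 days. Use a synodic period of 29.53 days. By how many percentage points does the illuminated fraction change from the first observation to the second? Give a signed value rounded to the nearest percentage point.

-97 percentage points

θ₁ = 360° × 15/29.53 = 182.9°, f₁ = (1 − cos θ₁)/2 = 0.999.
θ₂ = 360° × 28/29.53 = 341.3°, f₂ = (1 − cos θ₂)/2 = 0.026.
Change = f₂ − f₁ = -0.973 → -97 percentage points.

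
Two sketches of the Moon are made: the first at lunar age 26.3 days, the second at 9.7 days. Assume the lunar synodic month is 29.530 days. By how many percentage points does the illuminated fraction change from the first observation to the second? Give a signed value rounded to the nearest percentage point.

θ₁ = 360° × 26.3/29.530 = 320.6°, f₁ = (1 − cos θ₁)/2 = 0.114.
θ₂ = 360° × 9.7/29.530 = 118.3°, f₂ = (1 − cos θ₂)/2 = 0.737.
Change = f₂ − f₁ = +0.623 → +62 percentage points.

+62 percentage points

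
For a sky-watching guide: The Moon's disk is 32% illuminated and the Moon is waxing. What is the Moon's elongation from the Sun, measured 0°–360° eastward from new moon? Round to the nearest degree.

From f = (1 − cos θ)/2: cos θ = 1 − 2×0.32 = 0.360; arccos → 68.9°.
Before full moon the principal value applies: θ = 68.9°.

69°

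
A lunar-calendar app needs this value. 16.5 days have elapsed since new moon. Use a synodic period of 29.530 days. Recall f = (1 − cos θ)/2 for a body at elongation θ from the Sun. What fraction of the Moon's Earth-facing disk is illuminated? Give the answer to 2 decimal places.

0.97

Phase angle: θ = 360°·(16.5 d)/(29.530 d) = 201.2°.
With cos θ = (-0.933), the lit fraction is (1 − (-0.933))/2 ≈ 0.966.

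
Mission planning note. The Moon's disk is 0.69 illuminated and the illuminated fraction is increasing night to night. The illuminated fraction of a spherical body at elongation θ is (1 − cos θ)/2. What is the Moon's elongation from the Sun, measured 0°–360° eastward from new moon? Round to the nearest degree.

Invert f = (1 − cos θ)/2 to get cos θ = 1 − 2(0.69) = -0.380, hence θ₀ = arccos -0.380 = 112.3°.
The Moon is waxing (0°–180°), so θ = 112.3° directly.

112°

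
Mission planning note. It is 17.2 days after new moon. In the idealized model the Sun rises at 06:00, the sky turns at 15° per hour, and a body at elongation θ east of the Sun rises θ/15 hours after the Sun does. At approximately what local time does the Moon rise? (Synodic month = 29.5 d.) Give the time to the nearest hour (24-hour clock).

20:00

Elongation θ = 360° × 17.2/29.5 ≈ 209.9°.
The Moon trails the Sun by θ/15 = 209.9/15 ≈ 13.99 hours.
06:00 + 13.99 h ≈ 20:00 → 20:00 to the nearest hour.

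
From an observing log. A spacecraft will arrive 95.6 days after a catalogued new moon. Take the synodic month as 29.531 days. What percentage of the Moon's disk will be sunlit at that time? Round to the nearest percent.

95.6 d spans 3 complete synodic months (3 × 29.531 = 88.59 d) plus 7.01 d.
The Moon has covered 7.01/29.531 of its cycle, so θ ≈ 360° × 7.01/29.531 = 85.4°.
Illuminated fraction = (1 − cos 85.4°)/2 = (1 − 0.080)/2 ≈ 0.460, so 46%.

46%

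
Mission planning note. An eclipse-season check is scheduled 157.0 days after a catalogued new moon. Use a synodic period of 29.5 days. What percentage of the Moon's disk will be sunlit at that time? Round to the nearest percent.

157.0/29.5 = 5.322 lunations, so 5 complete cycles and 9.50 d into the next.
Elongation θ = 360° × 9.50/29.5 ≈ 115.9°.
With cos θ = (-0.437), the lit fraction is (1 − (-0.437))/2 ≈ 0.719, so 72%.

72%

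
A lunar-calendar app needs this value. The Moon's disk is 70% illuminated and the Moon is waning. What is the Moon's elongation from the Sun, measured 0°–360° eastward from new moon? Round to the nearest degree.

cos θ = 1 − 2f = -0.400, giving a principal value of 113.6°.
Waning ⇒ past full, so θ = 360° − 113.6° = 246.4°.

246°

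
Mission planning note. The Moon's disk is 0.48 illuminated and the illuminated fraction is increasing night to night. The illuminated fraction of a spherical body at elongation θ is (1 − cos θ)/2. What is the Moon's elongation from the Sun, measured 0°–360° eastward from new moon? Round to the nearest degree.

From f = (1 − cos θ)/2: cos θ = 1 − 2×0.48 = 0.040; arccos → 87.7°.
Waxing ⇒ before full, so θ = 87.7°.

88°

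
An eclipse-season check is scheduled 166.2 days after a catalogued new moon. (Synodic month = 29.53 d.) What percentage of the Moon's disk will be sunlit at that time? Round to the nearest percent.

85%

166.2/29.53 = 5.628 lunations, so 5 complete cycles and 18.55 d into the next.
Elongation θ = 360° × 18.55/29.53 ≈ 226.1°.
cos 226.1° = (-0.693), so f = (1 − (-0.693))/2 = 0.846, so 85%.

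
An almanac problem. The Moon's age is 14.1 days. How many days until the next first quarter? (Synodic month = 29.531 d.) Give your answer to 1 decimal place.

22.8 days

First quarter occurs at elongation 90°, i.e. at age 29.531 × 90/360 = 7.383 d.
Already past this cycle's first quarter; the next is at 7.383 + 29.531 = 36.914 d, so 36.914 − 14.1 = 22.814 days.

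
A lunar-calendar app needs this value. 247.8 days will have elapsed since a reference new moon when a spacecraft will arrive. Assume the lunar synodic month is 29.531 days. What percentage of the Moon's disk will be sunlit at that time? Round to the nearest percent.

89%

247.8 d spans 8 complete synodic months (8 × 29.531 = 236.25 d) plus 11.55 d.
The Moon has covered 11.55/29.531 of its cycle, so θ ≈ 360° × 11.55/29.531 = 140.8°.
With cos θ = (-0.775), the lit fraction is (1 − (-0.775))/2 ≈ 0.888, so 89%.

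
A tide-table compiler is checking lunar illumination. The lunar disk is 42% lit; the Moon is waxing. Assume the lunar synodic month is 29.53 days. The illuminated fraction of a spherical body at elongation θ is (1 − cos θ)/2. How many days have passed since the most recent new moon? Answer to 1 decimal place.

6.6 days

From f = (1 − cos θ)/2: cos θ = 1 − 2×0.42 = 0.160; arccos → 80.8°.
Waxing ⇒ before full, so θ = 80.8°.
At 360°/29.53 d per day, 80.8° corresponds to 6.63 days.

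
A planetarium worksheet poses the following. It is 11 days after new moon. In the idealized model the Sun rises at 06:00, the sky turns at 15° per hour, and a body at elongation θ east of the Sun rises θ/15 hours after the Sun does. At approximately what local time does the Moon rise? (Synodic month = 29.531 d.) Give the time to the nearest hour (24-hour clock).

Phase angle: θ = 360°·(11 d)/(29.531 d) = 134.1°.
The Moon trails the Sun by θ/15 = 134.1/15 ≈ 8.94 hours.
06:00 + 8.94 h ≈ 14:56 → 15:00 to the nearest hour.

15:00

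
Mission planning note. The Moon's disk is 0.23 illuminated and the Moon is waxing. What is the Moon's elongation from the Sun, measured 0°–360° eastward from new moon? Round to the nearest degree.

cos θ = 1 − 2f = 0.540, giving a principal value of 57.3°.
Before full moon the principal value applies: θ = 57.3°.

57°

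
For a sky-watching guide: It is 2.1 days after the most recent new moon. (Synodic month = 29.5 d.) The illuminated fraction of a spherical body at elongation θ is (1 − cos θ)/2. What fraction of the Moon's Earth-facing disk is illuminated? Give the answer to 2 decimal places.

Phase angle: θ = 360°·(2.1 d)/(29.5 d) = 25.6°.
With cos θ = 0.902, the lit fraction is (1 − 0.902)/2 ≈ 0.049.

0.05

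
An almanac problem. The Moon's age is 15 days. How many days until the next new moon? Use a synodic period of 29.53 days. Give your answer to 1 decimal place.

14.5 days

The next new moon completes the synodic month: 29.53 − 15 = 14.530 days.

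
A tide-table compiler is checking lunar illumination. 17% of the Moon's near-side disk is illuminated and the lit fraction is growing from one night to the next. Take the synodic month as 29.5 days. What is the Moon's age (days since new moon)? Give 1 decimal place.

From f = (1 − cos θ)/2: cos θ = 1 − 2×0.17 = 0.660; arccos → 48.7°.
The Moon is waxing (0°–180°), so θ = 48.7° directly.
That fraction of the synodic month is 48.7/360 × 29.5 d ≈ 3.99 d.

4.0 days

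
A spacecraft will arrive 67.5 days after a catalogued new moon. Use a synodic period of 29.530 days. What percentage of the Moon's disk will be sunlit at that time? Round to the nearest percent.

Reduce mod P: 67.5 − 2×29.530 = 8.44 d into the current lunation.
Elongation θ = 360° × 8.44/29.530 ≈ 102.9°.
cos 102.9° = (-0.223), so f = (1 − (-0.223))/2 = 0.612, so 61%.

61%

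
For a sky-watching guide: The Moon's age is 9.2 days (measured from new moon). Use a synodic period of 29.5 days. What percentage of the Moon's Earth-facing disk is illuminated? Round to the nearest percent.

The Moon has covered 9.2/29.5 of its cycle, so θ ≈ 360° × 9.2/29.5 = 112.3°.
With cos θ = (-0.379), the lit fraction is (1 − (-0.379))/2 ≈ 0.689, so 69%.

69%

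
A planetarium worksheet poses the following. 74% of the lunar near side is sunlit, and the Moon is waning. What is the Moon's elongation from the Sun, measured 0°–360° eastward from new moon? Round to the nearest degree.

Invert f = (1 − cos θ)/2 to get cos θ = 1 − 2(0.74) = -0.480, hence θ₀ = arccos -0.480 = 118.7°.
Since the Moon is past full (waning), take the reflex angle: θ = 360° − 118.7° = 241.3°.

241°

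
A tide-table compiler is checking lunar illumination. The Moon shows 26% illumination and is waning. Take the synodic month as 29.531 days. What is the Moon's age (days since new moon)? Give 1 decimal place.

Invert f = (1 − cos θ)/2 to get cos θ = 1 − 2(0.26) = 0.480, hence θ₀ = arccos 0.480 = 61.3°.
Since the Moon is past full (waning), take the reflex angle: θ = 360° − 61.3° = 298.7°.
At 360°/29.531 d per day, 298.7° corresponds to 24.50 days.

24.5 days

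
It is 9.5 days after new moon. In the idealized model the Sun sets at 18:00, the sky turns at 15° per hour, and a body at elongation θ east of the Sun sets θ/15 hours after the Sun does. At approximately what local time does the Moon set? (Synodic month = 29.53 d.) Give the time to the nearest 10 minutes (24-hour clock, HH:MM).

Phase angle: θ = 360°·(9.5 d)/(29.53 d) = 115.8°.
The Moon trails the Sun by θ/15 = 115.8/15 ≈ 7.72 hours.
18:00 + 7.721 h ≈ 01:43 → 01:40 to the nearest ten minutes.

01:40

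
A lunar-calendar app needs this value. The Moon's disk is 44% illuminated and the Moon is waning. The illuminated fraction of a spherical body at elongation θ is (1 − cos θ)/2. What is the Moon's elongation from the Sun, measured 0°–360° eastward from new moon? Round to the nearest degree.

From f = (1 − cos θ)/2: cos θ = 1 − 2×0.44 = 0.120; arccos → 83.1°.
Since the Moon is past full (waning), take the reflex angle: θ = 360° − 83.1° = 276.9°.

277°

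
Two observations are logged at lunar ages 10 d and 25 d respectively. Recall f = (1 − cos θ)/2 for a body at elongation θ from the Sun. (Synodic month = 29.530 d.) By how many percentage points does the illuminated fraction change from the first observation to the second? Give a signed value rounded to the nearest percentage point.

-55 pp

θ₁ = 360° × 10/29.530 = 121.9°, f₁ = (1 − cos θ₁)/2 = 0.764.
θ₂ = 360° × 25/29.530 = 304.8°, f₂ = (1 − cos θ₂)/2 = 0.215.
Change = f₂ − f₁ = -0.549 → -55 percentage points.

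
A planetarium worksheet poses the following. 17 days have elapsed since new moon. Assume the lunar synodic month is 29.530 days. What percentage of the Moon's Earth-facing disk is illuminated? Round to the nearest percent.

94%

Elongation θ = 360° × 17/29.530 ≈ 207.2°.
Illuminated fraction = (1 − cos 207.2°)/2 = (1 − (-0.889))/2 ≈ 0.945, so 94%.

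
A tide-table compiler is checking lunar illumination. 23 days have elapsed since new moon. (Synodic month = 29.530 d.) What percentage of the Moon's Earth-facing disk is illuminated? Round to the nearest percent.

Phase angle: θ = 360°·(23 d)/(29.530 d) = 280.4°.
With cos θ = 0.180, the lit fraction is (1 − 0.180)/2 ≈ 0.410, so 41%.

41%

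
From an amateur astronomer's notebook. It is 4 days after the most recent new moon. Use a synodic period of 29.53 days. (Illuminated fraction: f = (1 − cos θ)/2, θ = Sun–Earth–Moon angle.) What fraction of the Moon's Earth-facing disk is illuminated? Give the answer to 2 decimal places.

The Moon has covered 4/29.53 of its cycle, so θ ≈ 360° × 4/29.53 = 48.8°.
With cos θ = 0.659, the lit fraction is (1 − 0.659)/2 ≈ 0.170.

0.17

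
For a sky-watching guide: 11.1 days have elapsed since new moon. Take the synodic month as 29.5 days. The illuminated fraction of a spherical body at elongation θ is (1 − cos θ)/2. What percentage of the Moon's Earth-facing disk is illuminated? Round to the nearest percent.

86%

Elongation θ = 360° × 11.1/29.5 ≈ 135.5°.
Illuminated fraction = (1 − cos 135.5°)/2 = (1 − (-0.713))/2 ≈ 0.856, so 86%.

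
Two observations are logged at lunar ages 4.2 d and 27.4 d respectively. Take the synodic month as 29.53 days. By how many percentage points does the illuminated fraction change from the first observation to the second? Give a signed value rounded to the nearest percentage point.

-14 percentage points

θ₁ = 360° × 4.2/29.53 = 51.2°, f₁ = (1 − cos θ₁)/2 = 0.187.
θ₂ = 360° × 27.4/29.53 = 334.0°, f₂ = (1 − cos θ₂)/2 = 0.050.
Change = f₂ − f₁ = -0.136 → -14 percentage points.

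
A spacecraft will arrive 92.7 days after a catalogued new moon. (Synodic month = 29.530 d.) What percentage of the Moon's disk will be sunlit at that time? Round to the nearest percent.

18%

92.7 d spans 3 complete synodic months (3 × 29.530 = 88.59 d) plus 4.11 d.
Phase angle: θ = 360°·(4.11 d)/(29.530 d) = 50.1°.
cos 50.1° = 0.641, so f = (1 − 0.641)/2 = 0.179, so 18%.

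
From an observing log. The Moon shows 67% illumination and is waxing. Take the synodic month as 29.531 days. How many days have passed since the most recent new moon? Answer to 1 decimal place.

From f = (1 − cos θ)/2: cos θ = 1 − 2×0.67 = -0.340; arccos → 109.9°.
Waxing ⇒ before full, so θ = 109.9°.
Age = 29.531 × 109.9°/360° ≈ 9.01 days.

9.0 days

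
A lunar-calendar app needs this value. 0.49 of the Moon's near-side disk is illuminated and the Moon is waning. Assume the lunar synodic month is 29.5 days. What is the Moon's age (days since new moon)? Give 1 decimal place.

Invert f = (1 − cos θ)/2 to get cos θ = 1 − 2(0.49) = 0.020, hence θ₀ = arccos 0.020 = 88.9°.
Waning ⇒ past full, so θ = 360° − 88.9° = 271.1°.
At 360°/29.5 d per day, 271.1° corresponds to 22.22 days.

22.2 days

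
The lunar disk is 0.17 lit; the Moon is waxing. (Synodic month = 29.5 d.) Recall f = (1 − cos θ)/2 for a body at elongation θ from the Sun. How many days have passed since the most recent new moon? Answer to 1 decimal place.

4.0 days

Invert f = (1 − cos θ)/2 to get cos θ = 1 − 2(0.17) = 0.660, hence θ₀ = arccos 0.660 = 48.7°.
Waxing ⇒ before full, so θ = 48.7°.
At 360°/29.5 d per day, 48.7° corresponds to 3.99 days.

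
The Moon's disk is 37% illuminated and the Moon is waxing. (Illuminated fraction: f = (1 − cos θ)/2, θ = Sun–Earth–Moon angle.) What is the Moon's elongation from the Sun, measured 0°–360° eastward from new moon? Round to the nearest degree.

cos θ = 1 − 2f = 0.260, giving a principal value of 74.9°.
Waxing ⇒ before full, so θ = 74.9°.

75°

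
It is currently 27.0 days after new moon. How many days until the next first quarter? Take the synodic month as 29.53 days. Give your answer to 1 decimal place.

9.9 days

First quarter occurs at elongation 90°, i.e. at age 29.53 × 90/360 = 7.383 d.
Already past this cycle's first quarter; the next is at 7.383 + 29.53 = 36.913 d, so 36.913 − 27.0 = 9.913 days.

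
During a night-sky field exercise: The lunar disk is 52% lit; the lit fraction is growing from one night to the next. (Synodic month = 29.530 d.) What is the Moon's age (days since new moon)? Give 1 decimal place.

cos θ = 1 − 2f = -0.040, giving a principal value of 92.3°.
The Moon is waxing (0°–180°), so θ = 92.3° directly.
Age = 29.530 × 92.3°/360° ≈ 7.57 days.

7.6 days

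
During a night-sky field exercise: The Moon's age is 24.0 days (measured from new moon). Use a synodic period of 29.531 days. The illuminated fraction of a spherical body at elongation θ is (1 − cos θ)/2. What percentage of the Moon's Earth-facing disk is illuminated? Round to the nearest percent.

The Moon has covered 24.0/29.531 of its cycle, so θ ≈ 360° × 24.0/29.531 = 292.6°.
Illuminated fraction = (1 − cos 292.6°)/2 = (1 − 0.384)/2 ≈ 0.308, so 31%.

31%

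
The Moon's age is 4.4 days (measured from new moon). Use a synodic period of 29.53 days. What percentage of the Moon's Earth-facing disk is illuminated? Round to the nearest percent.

The Moon has covered 4.4/29.53 of its cycle, so θ ≈ 360° × 4.4/29.53 = 53.6°.
Illuminated fraction = (1 − cos 53.6°)/2 = (1 − 0.593)/2 ≈ 0.204, so 20%.

20%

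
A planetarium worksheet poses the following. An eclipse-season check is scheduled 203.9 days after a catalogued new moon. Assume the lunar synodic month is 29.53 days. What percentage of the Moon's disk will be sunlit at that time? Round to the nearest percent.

Reduce mod P: 203.9 − 6×29.53 = 26.72 d into the current lunation.
The Moon has covered 26.72/29.53 of its cycle, so θ ≈ 360° × 26.72/29.53 = 325.7°.
With cos θ = 0.827, the lit fraction is (1 − 0.827)/2 ≈ 0.087, so 9%.

9%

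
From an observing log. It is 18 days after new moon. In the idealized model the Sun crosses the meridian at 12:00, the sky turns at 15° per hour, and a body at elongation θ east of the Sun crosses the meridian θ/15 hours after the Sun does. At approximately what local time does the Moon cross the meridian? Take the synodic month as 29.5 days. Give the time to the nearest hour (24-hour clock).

03:00

The Moon has covered 18/29.5 of its cycle, so θ ≈ 360° × 18/29.5 = 219.7°.
Delay after the Sun = 219.7° / (15°/h) ≈ 14.64 h.
12:00 + 14.64 h ≈ 02:39 → 03:00 to the nearest hour.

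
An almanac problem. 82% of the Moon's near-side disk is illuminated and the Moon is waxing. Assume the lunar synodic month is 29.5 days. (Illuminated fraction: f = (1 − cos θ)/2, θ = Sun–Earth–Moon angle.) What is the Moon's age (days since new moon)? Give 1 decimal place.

10.6 days

From f = (1 − cos θ)/2: cos θ = 1 − 2×0.82 = -0.640; arccos → 129.8°.
Waxing ⇒ before full, so θ = 129.8°.
Age = 29.5 × 129.8°/360° ≈ 10.64 days.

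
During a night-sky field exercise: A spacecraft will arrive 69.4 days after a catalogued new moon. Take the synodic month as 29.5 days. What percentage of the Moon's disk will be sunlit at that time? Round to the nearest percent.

69.4/29.5 = 2.353 lunations, so 2 complete cycles and 10.40 d into the next.
Elongation θ = 360° × 10.40/29.5 ≈ 126.9°.
With cos θ = (-0.601), the lit fraction is (1 − (-0.601))/2 ≈ 0.800, so 80%.

80%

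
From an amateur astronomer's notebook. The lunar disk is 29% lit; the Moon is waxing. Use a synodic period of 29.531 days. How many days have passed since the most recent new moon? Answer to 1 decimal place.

Invert f = (1 − cos θ)/2 to get cos θ = 1 − 2(0.29) = 0.420, hence θ₀ = arccos 0.420 = 65.2°.
Waxing ⇒ before full, so θ = 65.2°.
At 360°/29.531 d per day, 65.2° corresponds to 5.35 days.

5.3 days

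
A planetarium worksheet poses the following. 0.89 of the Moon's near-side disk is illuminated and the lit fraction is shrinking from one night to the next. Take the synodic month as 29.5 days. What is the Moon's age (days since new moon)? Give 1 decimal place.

Invert f = (1 − cos θ)/2 to get cos θ = 1 − 2(0.89) = -0.780, hence θ₀ = arccos -0.780 = 141.3°.
A waning Moon lies in 180°–360°, so θ = 360° − 141.3° = 218.7°.
Age = 29.5 × 218.7°/360° ≈ 17.92 days.

17.9 days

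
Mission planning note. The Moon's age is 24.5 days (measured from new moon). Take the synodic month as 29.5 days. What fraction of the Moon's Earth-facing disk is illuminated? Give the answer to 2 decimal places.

0.26

Elongation θ = 360° × 24.5/29.5 ≈ 299.0°.
cos 299.0° = 0.485, so f = (1 − 0.485)/2 = 0.258.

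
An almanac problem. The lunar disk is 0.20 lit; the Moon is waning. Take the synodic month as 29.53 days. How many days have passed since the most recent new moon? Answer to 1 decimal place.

25.2 days

Invert f = (1 − cos θ)/2 to get cos θ = 1 − 2(0.20) = 0.600, hence θ₀ = arccos 0.600 = 53.1°.
Since the Moon is past full (waning), take the reflex angle: θ = 360° − 53.1° = 306.9°.
That fraction of the synodic month is 306.9/360 × 29.53 d ≈ 25.17 d.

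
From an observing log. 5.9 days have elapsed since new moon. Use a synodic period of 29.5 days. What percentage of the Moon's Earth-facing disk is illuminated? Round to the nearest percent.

The Moon has covered 5.9/29.5 of its cycle, so θ ≈ 360° × 5.9/29.5 = 72.0°.
Illuminated fraction = (1 − cos 72.0°)/2 = (1 − 0.309)/2 ≈ 0.345, so 35%.

35%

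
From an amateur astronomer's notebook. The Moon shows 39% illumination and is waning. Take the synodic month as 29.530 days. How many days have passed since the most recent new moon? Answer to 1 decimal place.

23.2 days

From f = (1 − cos θ)/2: cos θ = 1 − 2×0.39 = 0.220; arccos → 77.3°.
A waning Moon lies in 180°–360°, so θ = 360° − 77.3° = 282.7°.
At 360°/29.530 d per day, 282.7° corresponds to 23.19 days.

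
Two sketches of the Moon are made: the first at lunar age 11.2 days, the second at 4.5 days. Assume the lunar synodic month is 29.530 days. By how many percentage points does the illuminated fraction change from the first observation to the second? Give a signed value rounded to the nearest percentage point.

-65 pp

θ₁ = 360° × 11.2/29.530 = 136.5°, f₁ = (1 − cos θ₁)/2 = 0.863.
θ₂ = 360° × 4.5/29.530 = 54.9°, f₂ = (1 − cos θ₂)/2 = 0.212.
Change = f₂ − f₁ = -0.651 → -65 percentage points.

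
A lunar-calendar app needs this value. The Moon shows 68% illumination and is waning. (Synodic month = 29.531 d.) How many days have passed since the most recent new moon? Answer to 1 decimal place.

20.4 days

cos θ = 1 − 2f = -0.360, giving a principal value of 111.1°.
Since the Moon is past full (waning), take the reflex angle: θ = 360° − 111.1° = 248.9°.
At 360°/29.531 d per day, 248.9° corresponds to 20.42 days.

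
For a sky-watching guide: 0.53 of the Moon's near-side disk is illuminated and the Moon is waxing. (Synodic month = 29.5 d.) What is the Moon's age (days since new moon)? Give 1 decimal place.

7.7 days

cos θ = 1 − 2f = -0.060, giving a principal value of 93.4°.
Waxing ⇒ before full, so θ = 93.4°.
Age = 29.5 × 93.4°/360° ≈ 7.66 days.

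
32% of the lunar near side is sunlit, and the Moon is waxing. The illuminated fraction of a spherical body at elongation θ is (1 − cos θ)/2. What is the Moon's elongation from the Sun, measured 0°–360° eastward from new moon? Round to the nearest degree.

69°

cos θ = 1 − 2f = 0.360, giving a principal value of 68.9°.
Before full moon the principal value applies: θ = 68.9°.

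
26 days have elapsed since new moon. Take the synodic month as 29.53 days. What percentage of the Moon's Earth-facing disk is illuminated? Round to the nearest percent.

Phase angle: θ = 360°·(26 d)/(29.53 d) = 317.0°.
cos 317.0° = 0.731, so f = (1 − 0.731)/2 = 0.135, so 13%.

13%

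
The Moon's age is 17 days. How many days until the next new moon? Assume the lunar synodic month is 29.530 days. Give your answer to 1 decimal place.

12.5 days

One full lunation from the last new moon is 29.530 d; remaining = 29.530 − 17 = 12.530 d.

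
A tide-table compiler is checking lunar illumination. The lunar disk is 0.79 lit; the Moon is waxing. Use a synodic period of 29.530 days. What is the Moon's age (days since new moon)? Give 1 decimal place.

From f = (1 − cos θ)/2: cos θ = 1 − 2×0.79 = -0.580; arccos → 125.5°.
Waxing ⇒ before full, so θ = 125.5°.
At 360°/29.530 d per day, 125.5° corresponds to 10.29 days.

10.3 days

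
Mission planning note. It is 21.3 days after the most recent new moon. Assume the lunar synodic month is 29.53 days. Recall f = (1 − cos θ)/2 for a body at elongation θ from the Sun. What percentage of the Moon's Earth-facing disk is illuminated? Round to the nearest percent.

Elongation θ = 360° × 21.3/29.53 ≈ 259.7°.
cos 259.7° = (-0.179), so f = (1 − (-0.179))/2 = 0.590, so 59%.

59%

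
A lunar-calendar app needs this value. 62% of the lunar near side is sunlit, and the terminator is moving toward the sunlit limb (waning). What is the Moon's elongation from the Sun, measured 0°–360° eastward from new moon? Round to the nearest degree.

cos θ = 1 − 2f = -0.240, giving a principal value of 103.9°.
Waning ⇒ past full, so θ = 360° − 103.9° = 256.1°.

256°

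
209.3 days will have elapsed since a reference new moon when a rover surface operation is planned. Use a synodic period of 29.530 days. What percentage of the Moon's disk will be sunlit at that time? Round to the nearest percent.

209.3/29.530 = 7.088 lunations, so 7 complete cycles and 2.59 d into the next.
Phase angle: θ = 360°·(2.59 d)/(29.530 d) = 31.6°.
Illuminated fraction = (1 − cos 31.6°)/2 = (1 − 0.852)/2 ≈ 0.074, so 7%.

7%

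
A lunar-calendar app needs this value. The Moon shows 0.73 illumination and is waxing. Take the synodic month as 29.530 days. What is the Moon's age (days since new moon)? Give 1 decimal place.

Invert f = (1 − cos θ)/2 to get cos θ = 1 − 2(0.73) = -0.460, hence θ₀ = arccos -0.460 = 117.4°.
The Moon is waxing (0°–180°), so θ = 117.4° directly.
That fraction of the synodic month is 117.4/360 × 29.530 d ≈ 9.63 d.

9.6 days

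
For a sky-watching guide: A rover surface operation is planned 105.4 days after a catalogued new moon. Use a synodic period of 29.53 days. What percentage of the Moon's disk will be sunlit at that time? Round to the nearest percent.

Reduce mod P: 105.4 − 3×29.53 = 16.81 d into the current lunation.
Phase angle: θ = 360°·(16.81 d)/(29.53 d) = 204.9°.
With cos θ = (-0.907), the lit fraction is (1 − (-0.907))/2 ≈ 0.953, so 95%.

95%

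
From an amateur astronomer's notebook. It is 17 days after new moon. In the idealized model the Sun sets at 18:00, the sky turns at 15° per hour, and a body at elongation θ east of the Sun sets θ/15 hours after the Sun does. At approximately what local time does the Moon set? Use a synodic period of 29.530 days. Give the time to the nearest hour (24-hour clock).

08:00

Phase angle: θ = 360°·(17 d)/(29.530 d) = 207.2°.
The Moon trails the Sun by θ/15 = 207.2/15 ≈ 13.82 hours.
18:00 + 13.82 h ≈ 07:49 → 08:00 to the nearest hour.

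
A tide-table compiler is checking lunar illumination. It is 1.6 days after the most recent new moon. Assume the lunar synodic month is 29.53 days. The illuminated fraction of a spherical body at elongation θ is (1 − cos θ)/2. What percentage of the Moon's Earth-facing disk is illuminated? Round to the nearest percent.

The Moon has covered 1.6/29.53 of its cycle, so θ ≈ 360° × 1.6/29.53 = 19.5°.
With cos θ = 0.943, the lit fraction is (1 − 0.943)/2 ≈ 0.029, so 3%.

3%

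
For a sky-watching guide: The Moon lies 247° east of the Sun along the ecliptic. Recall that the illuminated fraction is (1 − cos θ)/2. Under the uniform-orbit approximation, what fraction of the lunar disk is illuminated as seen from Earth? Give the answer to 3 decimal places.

0.695

f = (1 − cos 247°)/2 = (1 − (-0.391))/2 ≈ 0.695.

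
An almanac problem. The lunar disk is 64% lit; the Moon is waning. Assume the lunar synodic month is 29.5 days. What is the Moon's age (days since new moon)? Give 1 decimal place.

20.8 days

cos θ = 1 − 2f = -0.280, giving a principal value of 106.3°.
Waning ⇒ past full, so θ = 360° − 106.3° = 253.7°.
At 360°/29.5 d per day, 253.7° corresponds to 20.79 days.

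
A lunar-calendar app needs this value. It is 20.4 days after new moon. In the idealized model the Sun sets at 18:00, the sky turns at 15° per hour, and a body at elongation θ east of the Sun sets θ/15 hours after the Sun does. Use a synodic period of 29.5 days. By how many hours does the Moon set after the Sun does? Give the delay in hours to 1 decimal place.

16.6 h

Phase angle: θ = 360°·(20.4 d)/(29.5 d) = 248.9°.
The Moon trails the Sun by θ/15 = 248.9/15 ≈ 16.60 hours.
So the Moon sets 16.60 h after the Sun.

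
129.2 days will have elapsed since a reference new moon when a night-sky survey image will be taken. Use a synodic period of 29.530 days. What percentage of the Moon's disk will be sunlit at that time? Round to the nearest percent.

129.2/29.530 = 4.375 lunations, so 4 complete cycles and 11.08 d into the next.
Elongation θ = 360° × 11.08/29.530 ≈ 135.1°.
Illuminated fraction = (1 − cos 135.1°)/2 = (1 − (-0.708))/2 ≈ 0.854, so 85%.

85%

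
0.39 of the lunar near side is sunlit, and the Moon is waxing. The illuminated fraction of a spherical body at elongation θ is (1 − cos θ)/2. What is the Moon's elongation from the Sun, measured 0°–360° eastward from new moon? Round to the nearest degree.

77°

From f = (1 − cos θ)/2: cos θ = 1 − 2×0.39 = 0.220; arccos → 77.3°.
Waxing ⇒ before full, so θ = 77.3°.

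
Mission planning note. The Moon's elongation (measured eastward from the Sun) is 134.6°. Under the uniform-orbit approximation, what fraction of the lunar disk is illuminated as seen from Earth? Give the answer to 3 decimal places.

0.851

Half-versine of 134.6°: (1 − (-0.702))/2 = 0.851.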